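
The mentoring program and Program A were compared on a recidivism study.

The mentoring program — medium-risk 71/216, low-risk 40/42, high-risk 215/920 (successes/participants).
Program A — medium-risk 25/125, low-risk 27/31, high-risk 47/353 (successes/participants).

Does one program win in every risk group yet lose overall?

Medium-risk: the mentoring program 71/216 = 32.9%, Program A 25/125 = 20.0% → the mentoring program
Low-risk: the mentoring program 40/42 = 95.2%, Program A 27/31 = 87.1% → the mentoring program
High-risk: the mentoring program 215/920 = 23.4%, Program A 47/353 = 13.3% → the mentoring program
Overall: the mentoring program 326/1178 = 27.7%, Program A 99/509 = 19.4% → the mentoring program
The mentoring program wins overall and in every risk group — no reversal.

No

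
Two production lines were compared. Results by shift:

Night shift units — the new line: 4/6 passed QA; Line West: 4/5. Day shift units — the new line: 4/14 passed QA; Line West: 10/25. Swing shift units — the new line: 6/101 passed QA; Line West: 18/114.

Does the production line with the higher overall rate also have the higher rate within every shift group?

Yes

Night shift: the new line 4/6 = 66.7%, Line West 4/5 = 80.0% → Line West
Day shift: the new line 4/14 = 28.6%, Line West 10/25 = 40.0% → Line West
Swing shift: the new line 6/101 = 5.9%, Line West 18/114 = 15.8% → Line West
Overall: the new line 14/121 = 11.6%, Line West 32/144 = 22.2% → Line West
Line West wins overall and in every shift group — no reversal.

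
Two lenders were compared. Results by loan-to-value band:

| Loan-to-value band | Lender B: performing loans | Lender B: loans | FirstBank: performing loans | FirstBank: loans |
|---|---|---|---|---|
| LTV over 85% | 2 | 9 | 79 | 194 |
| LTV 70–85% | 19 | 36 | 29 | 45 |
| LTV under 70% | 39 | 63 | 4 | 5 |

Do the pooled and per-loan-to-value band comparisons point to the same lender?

No

LTV over 85%: Lender B 2/9 = 22.2%, FirstBank 79/194 = 40.7% → FirstBank
LTV 70–85%: Lender B 19/36 = 52.8%, FirstBank 29/45 = 64.4% → FirstBank
LTV under 70%: Lender B 39/63 = 61.9%, FirstBank 4/5 = 80.0% → FirstBank
Overall: Lender B 60/108 = 55.6%, FirstBank 112/244 = 45.9% → Lender B
FirstBank wins each loan-to-value group but Lender B wins overall — the comparison reverses. FirstBank's loans skew toward LTV over 85%, which has a lower base rate.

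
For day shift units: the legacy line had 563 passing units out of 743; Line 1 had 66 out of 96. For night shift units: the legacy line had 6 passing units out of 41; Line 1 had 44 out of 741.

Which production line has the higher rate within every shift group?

the legacy line

Day shift: the legacy line 563/743 = 75.8%, Line 1 66/96 = 68.8% → the legacy line
Night shift: the legacy line 6/41 = 14.6%, Line 1 44/741 = 5.9% → the legacy line
The legacy line has the higher rate in both groups.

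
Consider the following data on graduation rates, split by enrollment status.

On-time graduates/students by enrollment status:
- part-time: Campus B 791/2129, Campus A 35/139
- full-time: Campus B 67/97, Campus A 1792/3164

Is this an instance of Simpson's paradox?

Yes

Part-time: Campus B 791/2129 = 37.2%, Campus A 35/139 = 25.2% → Campus B
Full-time: Campus B 67/97 = 69.1%, Campus A 1792/3164 = 56.6% → Campus B
Overall: Campus B 858/2226 = 38.5%, Campus A 1827/3303 = 55.3% → Campus A
Campus B wins each enrollment group but Campus A wins overall — the comparison reverses. Campus B's students skew toward part-time, which has a lower base rate.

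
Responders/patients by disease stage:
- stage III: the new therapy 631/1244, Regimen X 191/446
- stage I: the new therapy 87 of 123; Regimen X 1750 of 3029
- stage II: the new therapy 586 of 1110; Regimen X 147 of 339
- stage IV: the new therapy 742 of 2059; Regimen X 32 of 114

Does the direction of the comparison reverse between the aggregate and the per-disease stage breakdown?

Stage III: the new therapy 631/1244 = 50.7%, Regimen X 191/446 = 42.8% → the new therapy
Stage I: the new therapy 87/123 = 70.7%, Regimen X 1750/3029 = 57.8% → the new therapy
Stage II: the new therapy 586/1110 = 52.8%, Regimen X 147/339 = 43.4% → the new therapy
Stage IV: the new therapy 742/2059 = 36.0%, Regimen X 32/114 = 28.1% → the new therapy
Overall: the new therapy 2046/4536 = 45.1%, Regimen X 2120/3928 = 54.0% → Regimen X
The new therapy wins each disease group but Regimen X wins overall — the comparison reverses. The new therapy's patients skew toward stage IV, which has a lower base rate.

Yes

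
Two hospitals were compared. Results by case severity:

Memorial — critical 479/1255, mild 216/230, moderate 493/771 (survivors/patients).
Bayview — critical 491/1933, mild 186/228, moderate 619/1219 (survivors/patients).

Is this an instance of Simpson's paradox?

Critical: Memorial 479/1255 = 38.2%, Bayview 491/1933 = 25.4% → Memorial
Mild: Memorial 216/230 = 93.9%, Bayview 186/228 = 81.6% → Memorial
Moderate: Memorial 493/771 = 63.9%, Bayview 619/1219 = 50.8% → Memorial
Overall: Memorial 1188/2256 = 52.7%, Bayview 1296/3380 = 38.3% → Memorial
Memorial wins overall and in every case group — no reversal.

No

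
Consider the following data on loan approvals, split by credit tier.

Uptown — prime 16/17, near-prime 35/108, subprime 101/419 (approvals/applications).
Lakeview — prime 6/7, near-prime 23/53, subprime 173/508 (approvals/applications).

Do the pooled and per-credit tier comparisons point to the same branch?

Prime: Uptown 16/17 = 94.1%, Lakeview 6/7 = 85.7% → Uptown
Near-prime: Uptown 35/108 = 32.4%, Lakeview 23/53 = 43.4% → Lakeview
Subprime: Uptown 101/419 = 24.1%, Lakeview 173/508 = 34.1% → Lakeview
Overall: Uptown 152/544 = 27.9%, Lakeview 202/568 = 35.6% → Lakeview
Neither sweeps: Uptown wins 1 of 3 groups, Lakeview wins 2. Lakeview wins overall but not every group — no Simpson reversal.

No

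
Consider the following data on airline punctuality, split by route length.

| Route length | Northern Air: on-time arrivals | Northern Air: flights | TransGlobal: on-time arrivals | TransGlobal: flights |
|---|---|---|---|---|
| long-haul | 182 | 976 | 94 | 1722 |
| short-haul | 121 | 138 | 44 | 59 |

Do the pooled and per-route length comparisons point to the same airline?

Yes

Long-haul: Northern Air 182/976 = 18.6%, TransGlobal 94/1722 = 5.5% → Northern Air
Short-haul: Northern Air 121/138 = 87.7%, TransGlobal 44/59 = 74.6% → Northern Air
Overall: Northern Air 303/1114 = 27.2%, TransGlobal 138/1781 = 7.7% → Northern Air
Northern Air wins overall and in every route group — no reversal.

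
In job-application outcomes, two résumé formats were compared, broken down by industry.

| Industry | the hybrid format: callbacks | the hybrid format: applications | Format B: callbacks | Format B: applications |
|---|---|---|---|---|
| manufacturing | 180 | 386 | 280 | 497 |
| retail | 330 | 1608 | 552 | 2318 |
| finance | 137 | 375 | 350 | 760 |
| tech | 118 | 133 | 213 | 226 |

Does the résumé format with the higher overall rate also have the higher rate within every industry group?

Manufacturing: the hybrid format 180/386 = 46.6%, Format B 280/497 = 56.3% → Format B
Retail: the hybrid format 330/1608 = 20.5%, Format B 552/2318 = 23.8% → Format B
Finance: the hybrid format 137/375 = 36.5%, Format B 350/760 = 46.1% → Format B
Tech: the hybrid format 118/133 = 88.7%, Format B 213/226 = 94.2% → Format B
Overall: the hybrid format 765/2502 = 30.6%, Format B 1395/3801 = 36.7% → Format B
Format B wins overall and in every industry group — no reversal.

Yes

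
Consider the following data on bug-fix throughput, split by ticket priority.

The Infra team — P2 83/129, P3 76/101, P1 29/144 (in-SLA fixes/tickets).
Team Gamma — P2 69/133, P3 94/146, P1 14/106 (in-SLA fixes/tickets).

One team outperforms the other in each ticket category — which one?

P2: the Infra team 83/129 = 64.3%, Team Gamma 69/133 = 51.9% → the Infra team
P3: the Infra team 76/101 = 75.2%, Team Gamma 94/146 = 64.4% → the Infra team
P1: the Infra team 29/144 = 20.1%, Team Gamma 14/106 = 13.2% → the Infra team
The Infra team has the higher rate in all 3 groups.

the Infra team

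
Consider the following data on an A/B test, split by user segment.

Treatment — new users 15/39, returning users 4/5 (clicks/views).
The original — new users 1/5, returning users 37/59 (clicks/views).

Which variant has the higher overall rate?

New users: Treatment 15/39 = 38.5%, the original 1/5 = 20.0% → Treatment
Returning users: Treatment 4/5 = 80.0%, the original 37/59 = 62.7% → Treatment
Overall: Treatment 19/44 = 43.2%, the original 38/64 = 59.4% → the original
(Treatment wins every user group but the original wins overall — Treatment's views skew toward the low-rate new users group.)

the original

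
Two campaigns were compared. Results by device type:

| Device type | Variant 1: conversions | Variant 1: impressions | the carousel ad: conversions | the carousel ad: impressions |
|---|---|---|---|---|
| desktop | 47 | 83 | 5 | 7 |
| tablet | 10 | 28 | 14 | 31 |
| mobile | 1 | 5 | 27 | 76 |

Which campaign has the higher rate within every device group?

Desktop: Variant 1 47/83 = 56.6%, the carousel ad 5/7 = 71.4% → the carousel ad
Tablet: Variant 1 10/28 = 35.7%, the carousel ad 14/31 = 45.2% → the carousel ad
Mobile: Variant 1 1/5 = 20.0%, the carousel ad 27/76 = 35.5% → the carousel ad
The carousel ad has the higher rate in all 3 groups.

the carousel ad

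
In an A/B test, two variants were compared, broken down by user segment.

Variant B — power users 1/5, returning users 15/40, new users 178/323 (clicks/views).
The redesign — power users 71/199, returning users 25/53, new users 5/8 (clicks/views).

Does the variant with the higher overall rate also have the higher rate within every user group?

No

Power users: Variant B 1/5 = 20.0%, the redesign 71/199 = 35.7% → the redesign
Returning users: Variant B 15/40 = 37.5%, the redesign 25/53 = 47.2% → the redesign
New users: Variant B 178/323 = 55.1%, the redesign 5/8 = 62.5% → the redesign
Overall: Variant B 194/368 = 52.7%, the redesign 101/260 = 38.8% → Variant B
The redesign wins each user group but Variant B wins overall — the comparison reverses. The redesign's views skew toward power users, which has a lower base rate.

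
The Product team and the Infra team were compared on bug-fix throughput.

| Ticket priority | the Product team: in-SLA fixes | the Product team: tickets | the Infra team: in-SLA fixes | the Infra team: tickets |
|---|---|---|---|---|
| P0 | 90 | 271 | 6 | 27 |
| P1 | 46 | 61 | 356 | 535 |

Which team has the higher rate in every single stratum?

the Product team

P0: the Product team 90/271 = 33.2%, the Infra team 6/27 = 22.2% → the Product team
P1: the Product team 46/61 = 75.4%, the Infra team 356/535 = 66.5% → the Product team
The Product team has the higher rate in both groups.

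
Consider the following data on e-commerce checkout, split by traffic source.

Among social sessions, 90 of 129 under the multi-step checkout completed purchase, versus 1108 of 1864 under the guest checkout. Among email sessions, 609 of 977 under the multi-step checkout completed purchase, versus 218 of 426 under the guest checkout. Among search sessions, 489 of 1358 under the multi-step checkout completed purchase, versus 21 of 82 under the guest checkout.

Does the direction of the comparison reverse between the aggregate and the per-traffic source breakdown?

Social: the multi-step checkout 90/129 = 69.8%, the guest checkout 1108/1864 = 59.4% → the multi-step checkout
Email: the multi-step checkout 609/977 = 62.3%, the guest checkout 218/426 = 51.2% → the multi-step checkout
Search: the multi-step checkout 489/1358 = 36.0%, the guest checkout 21/82 = 25.6% → the multi-step checkout
Overall: the multi-step checkout 1188/2464 = 48.2%, the guest checkout 1347/2372 = 56.8% → the guest checkout
The multi-step checkout wins each traffic group but the guest checkout wins overall — the comparison reverses. The multi-step checkout's sessions skew toward search, which has a lower base rate.

Yes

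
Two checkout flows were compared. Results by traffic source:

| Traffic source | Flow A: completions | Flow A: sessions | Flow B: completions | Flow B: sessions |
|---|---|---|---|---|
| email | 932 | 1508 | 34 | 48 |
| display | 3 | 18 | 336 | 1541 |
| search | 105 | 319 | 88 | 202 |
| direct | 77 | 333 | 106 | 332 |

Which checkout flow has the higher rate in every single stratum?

Email: Flow A 932/1508 = 61.8%, Flow B 34/48 = 70.8% → Flow B
Display: Flow A 3/18 = 16.7%, Flow B 336/1541 = 21.8% → Flow B
Search: Flow A 105/319 = 32.9%, Flow B 88/202 = 43.6% → Flow B
Direct: Flow A 77/333 = 23.1%, Flow B 106/332 = 31.9% → Flow B
Flow B has the higher rate in all 4 groups.

Flow B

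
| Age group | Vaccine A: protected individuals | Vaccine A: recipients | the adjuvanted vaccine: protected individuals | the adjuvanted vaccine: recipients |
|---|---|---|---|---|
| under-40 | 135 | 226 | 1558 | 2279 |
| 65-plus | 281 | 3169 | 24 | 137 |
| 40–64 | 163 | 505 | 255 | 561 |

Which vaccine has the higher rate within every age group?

Under-40: Vaccine A 135/226 = 59.7%, the adjuvanted vaccine 1558/2279 = 68.4% → the adjuvanted vaccine
65-plus: Vaccine A 281/3169 = 8.9%, the adjuvanted vaccine 24/137 = 17.5% → the adjuvanted vaccine
40–64: Vaccine A 163/505 = 32.3%, the adjuvanted vaccine 255/561 = 45.5% → the adjuvanted vaccine
The adjuvanted vaccine has the higher rate in all 3 groups.

the adjuvanted vaccine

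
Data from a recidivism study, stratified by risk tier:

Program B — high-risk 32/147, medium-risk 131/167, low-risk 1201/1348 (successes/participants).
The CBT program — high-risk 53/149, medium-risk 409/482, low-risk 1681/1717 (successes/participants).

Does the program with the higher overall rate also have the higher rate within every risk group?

High-risk: Program B 32/147 = 21.8%, the CBT program 53/149 = 35.6% → the CBT program
Medium-risk: Program B 131/167 = 78.4%, the CBT program 409/482 = 84.9% → the CBT program
Low-risk: Program B 1201/1348 = 89.1%, the CBT program 1681/1717 = 97.9% → the CBT program
Overall: Program B 1364/1662 = 82.1%, the CBT program 2143/2348 = 91.3% → the CBT program
The CBT program wins overall and in every risk group — no reversal.

Yes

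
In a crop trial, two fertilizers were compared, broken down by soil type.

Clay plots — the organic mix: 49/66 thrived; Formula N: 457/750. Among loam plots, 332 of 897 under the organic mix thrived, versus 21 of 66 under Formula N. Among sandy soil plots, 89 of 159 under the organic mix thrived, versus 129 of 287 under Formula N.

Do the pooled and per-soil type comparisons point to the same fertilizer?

No

Clay: the organic mix 49/66 = 74.2%, Formula N 457/750 = 60.9% → the organic mix
Loam: the organic mix 332/897 = 37.0%, Formula N 21/66 = 31.8% → the organic mix
Sandy soil: the organic mix 89/159 = 56.0%, Formula N 129/287 = 44.9% → the organic mix
Overall: the organic mix 470/1122 = 41.9%, Formula N 607/1103 = 55.0% → Formula N
The organic mix wins each soil group but Formula N wins overall — the comparison reverses. The organic mix's plots skew toward loam, which has a lower base rate.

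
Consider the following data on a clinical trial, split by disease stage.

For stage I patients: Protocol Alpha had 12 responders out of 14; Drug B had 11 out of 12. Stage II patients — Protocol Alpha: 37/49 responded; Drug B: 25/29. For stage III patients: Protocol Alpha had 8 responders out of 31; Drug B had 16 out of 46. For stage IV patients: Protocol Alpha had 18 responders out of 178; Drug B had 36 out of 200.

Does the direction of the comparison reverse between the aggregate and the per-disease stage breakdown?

No

Stage I: Protocol Alpha 12/14 = 85.7%, Drug B 11/12 = 91.7% → Drug B
Stage II: Protocol Alpha 37/49 = 75.5%, Drug B 25/29 = 86.2% → Drug B
Stage III: Protocol Alpha 8/31 = 25.8%, Drug B 16/46 = 34.8% → Drug B
Stage IV: Protocol Alpha 18/178 = 10.1%, Drug B 36/200 = 18.0% → Drug B
Overall: Protocol Alpha 75/272 = 27.6%, Drug B 88/287 = 30.7% → Drug B
Drug B wins overall and in every disease group — no reversal.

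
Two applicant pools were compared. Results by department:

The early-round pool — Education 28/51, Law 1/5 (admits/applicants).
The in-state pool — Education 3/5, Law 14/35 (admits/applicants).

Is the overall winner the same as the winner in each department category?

Education: the early-round pool 28/51 = 54.9%, the in-state pool 3/5 = 60.0% → the in-state pool
Law: the early-round pool 1/5 = 20.0%, the in-state pool 14/35 = 40.0% → the in-state pool
Overall: the early-round pool 29/56 = 51.8%, the in-state pool 17/40 = 42.5% → the early-round pool
The in-state pool wins each department group but the early-round pool wins overall — the comparison reverses. The in-state pool's applicants skew toward Law, which has a lower base rate.

No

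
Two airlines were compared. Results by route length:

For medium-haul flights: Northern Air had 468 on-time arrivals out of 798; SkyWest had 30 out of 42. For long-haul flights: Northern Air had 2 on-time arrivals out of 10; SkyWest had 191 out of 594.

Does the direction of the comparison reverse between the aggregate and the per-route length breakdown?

Yes

Medium-haul: Northern Air 468/798 = 58.6%, SkyWest 30/42 = 71.4% → SkyWest
Long-haul: Northern Air 2/10 = 20.0%, SkyWest 191/594 = 32.2% → SkyWest
Overall: Northern Air 470/808 = 58.2%, SkyWest 221/636 = 34.7% → Northern Air
SkyWest wins each route group but Northern Air wins overall — the comparison reverses. SkyWest's flights skew toward long-haul, which has a lower base rate.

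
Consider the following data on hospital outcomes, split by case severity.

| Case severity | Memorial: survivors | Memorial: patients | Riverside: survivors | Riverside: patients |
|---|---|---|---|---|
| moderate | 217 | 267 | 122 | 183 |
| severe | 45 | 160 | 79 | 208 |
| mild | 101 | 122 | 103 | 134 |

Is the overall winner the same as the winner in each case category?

No

Moderate: Memorial 217/267 = 81.3%, Riverside 122/183 = 66.7% → Memorial
Severe: Memorial 45/160 = 28.1%, Riverside 79/208 = 38.0% → Riverside
Mild: Memorial 101/122 = 82.8%, Riverside 103/134 = 76.9% → Memorial
Overall: Memorial 363/549 = 66.1%, Riverside 304/525 = 57.9% → Memorial
Neither sweeps: Memorial wins 2 of 3 groups, Riverside wins 1. Memorial wins overall but not every group — no Simpson reversal.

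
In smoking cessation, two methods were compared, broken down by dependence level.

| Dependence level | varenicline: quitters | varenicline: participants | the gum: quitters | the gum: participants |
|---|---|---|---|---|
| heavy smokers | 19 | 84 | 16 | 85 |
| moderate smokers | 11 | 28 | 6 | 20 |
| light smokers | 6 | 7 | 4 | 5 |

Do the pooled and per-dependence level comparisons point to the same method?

Yes

Heavy smokers: varenicline 19/84 = 22.6%, the gum 16/85 = 18.8% → varenicline
Moderate smokers: varenicline 11/28 = 39.3%, the gum 6/20 = 30.0% → varenicline
Light smokers: varenicline 6/7 = 85.7%, the gum 4/5 = 80.0% → varenicline
Overall: varenicline 36/119 = 30.3%, the gum 26/110 = 23.6% → varenicline
Varenicline wins overall and in every dependence group — no reversal.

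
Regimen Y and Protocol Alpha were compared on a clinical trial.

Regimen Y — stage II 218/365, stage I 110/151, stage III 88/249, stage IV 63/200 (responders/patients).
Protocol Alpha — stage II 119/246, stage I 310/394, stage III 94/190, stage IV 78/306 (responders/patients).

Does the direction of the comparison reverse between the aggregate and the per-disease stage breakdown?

Stage II: Regimen Y 218/365 = 59.7%, Protocol Alpha 119/246 = 48.4% → Regimen Y
Stage I: Regimen Y 110/151 = 72.8%, Protocol Alpha 310/394 = 78.7% → Protocol Alpha
Stage III: Regimen Y 88/249 = 35.3%, Protocol Alpha 94/190 = 49.5% → Protocol Alpha
Stage IV: Regimen Y 63/200 = 31.5%, Protocol Alpha 78/306 = 25.5% → Regimen Y
Overall: Regimen Y 479/965 = 49.6%, Protocol Alpha 601/1136 = 52.9% → Protocol Alpha
Neither sweeps: Regimen Y wins 2 of 4 groups, Protocol Alpha wins 2. Protocol Alpha wins overall but not every group — no Simpson reversal.

No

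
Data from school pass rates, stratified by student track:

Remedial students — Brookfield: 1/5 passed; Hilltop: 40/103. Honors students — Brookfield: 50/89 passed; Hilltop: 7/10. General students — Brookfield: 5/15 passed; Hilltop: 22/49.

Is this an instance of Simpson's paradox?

Yes

Remedial: Brookfield 1/5 = 20.0%, Hilltop 40/103 = 38.8% → Hilltop
Honors: Brookfield 50/89 = 56.2%, Hilltop 7/10 = 70.0% → Hilltop
General: Brookfield 5/15 = 33.3%, Hilltop 22/49 = 44.9% → Hilltop
Overall: Brookfield 56/109 = 51.4%, Hilltop 69/162 = 42.6% → Brookfield
Hilltop wins each student group but Brookfield wins overall — the comparison reverses. Hilltop's students skew toward remedial, which has a lower base rate.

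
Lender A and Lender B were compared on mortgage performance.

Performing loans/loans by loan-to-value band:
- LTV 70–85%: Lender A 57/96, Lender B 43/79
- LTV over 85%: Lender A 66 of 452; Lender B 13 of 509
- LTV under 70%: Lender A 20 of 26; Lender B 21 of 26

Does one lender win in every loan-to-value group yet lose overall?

LTV 70–85%: Lender A 57/96 = 59.4%, Lender B 43/79 = 54.4% → Lender A
LTV over 85%: Lender A 66/452 = 14.6%, Lender B 13/509 = 2.6% → Lender A
LTV under 70%: Lender A 20/26 = 76.9%, Lender B 21/26 = 80.8% → Lender B
Overall: Lender A 143/574 = 24.9%, Lender B 77/614 = 12.5% → Lender A
Neither sweeps: Lender A wins 2 of 3 groups, Lender B wins 1. Lender A wins overall but not every group — no Simpson reversal.

No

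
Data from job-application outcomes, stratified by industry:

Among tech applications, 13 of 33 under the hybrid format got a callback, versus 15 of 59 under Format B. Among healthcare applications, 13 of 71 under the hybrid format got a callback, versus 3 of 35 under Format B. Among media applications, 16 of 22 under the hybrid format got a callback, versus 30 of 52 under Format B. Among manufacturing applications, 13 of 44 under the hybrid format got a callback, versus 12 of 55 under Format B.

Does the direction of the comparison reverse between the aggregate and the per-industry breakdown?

No

Tech: the hybrid format 13/33 = 39.4%, Format B 15/59 = 25.4% → the hybrid format
Healthcare: the hybrid format 13/71 = 18.3%, Format B 3/35 = 8.6% → the hybrid format
Media: the hybrid format 16/22 = 72.7%, Format B 30/52 = 57.7% → the hybrid format
Manufacturing: the hybrid format 13/44 = 29.5%, Format B 12/55 = 21.8% → the hybrid format
Overall: the hybrid format 55/170 = 32.4%, Format B 60/201 = 29.9% → the hybrid format
The hybrid format wins overall and in every industry group — no reversal.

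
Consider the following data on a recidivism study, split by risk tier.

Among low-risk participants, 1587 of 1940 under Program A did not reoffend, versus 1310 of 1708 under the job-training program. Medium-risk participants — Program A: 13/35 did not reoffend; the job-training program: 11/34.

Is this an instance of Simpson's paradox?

Low-risk: Program A 1587/1940 = 81.8%, the job-training program 1310/1708 = 76.7% → Program A
Medium-risk: Program A 13/35 = 37.1%, the job-training program 11/34 = 32.4% → Program A
Overall: Program A 1600/1975 = 81.0%, the job-training program 1321/1742 = 75.8% → Program A
Program A wins overall and in every risk group — no reversal.

No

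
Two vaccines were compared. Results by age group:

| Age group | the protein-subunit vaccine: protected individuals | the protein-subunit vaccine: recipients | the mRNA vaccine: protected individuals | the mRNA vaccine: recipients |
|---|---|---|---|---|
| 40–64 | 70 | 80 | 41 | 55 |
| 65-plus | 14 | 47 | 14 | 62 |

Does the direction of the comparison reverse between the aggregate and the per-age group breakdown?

40–64: the protein-subunit vaccine 70/80 = 87.5%, the mRNA vaccine 41/55 = 74.5% → the protein-subunit vaccine
65-plus: the protein-subunit vaccine 14/47 = 29.8%, the mRNA vaccine 14/62 = 22.6% → the protein-subunit vaccine
Overall: the protein-subunit vaccine 84/127 = 66.1%, the mRNA vaccine 55/117 = 47.0% → the protein-subunit vaccine
The protein-subunit vaccine wins overall and in every age group — no reversal.

No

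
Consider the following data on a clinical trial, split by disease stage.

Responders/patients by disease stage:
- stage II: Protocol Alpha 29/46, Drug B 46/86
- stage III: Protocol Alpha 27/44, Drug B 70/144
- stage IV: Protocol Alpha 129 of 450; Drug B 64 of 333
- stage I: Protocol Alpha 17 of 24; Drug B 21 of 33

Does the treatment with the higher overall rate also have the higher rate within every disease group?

Stage II: Protocol Alpha 29/46 = 63.0%, Drug B 46/86 = 53.5% → Protocol Alpha
Stage III: Protocol Alpha 27/44 = 61.4%, Drug B 70/144 = 48.6% → Protocol Alpha
Stage IV: Protocol Alpha 129/450 = 28.7%, Drug B 64/333 = 19.2% → Protocol Alpha
Stage I: Protocol Alpha 17/24 = 70.8%, Drug B 21/33 = 63.6% → Protocol Alpha
Overall: Protocol Alpha 202/564 = 35.8%, Drug B 201/596 = 33.7% → Protocol Alpha
Protocol Alpha wins overall and in every disease group — no reversal.

Yes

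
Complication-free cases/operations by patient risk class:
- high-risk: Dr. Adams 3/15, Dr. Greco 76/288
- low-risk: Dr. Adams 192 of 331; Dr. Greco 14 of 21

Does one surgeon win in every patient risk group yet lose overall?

Yes

High-risk: Dr. Adams 3/15 = 20.0%, Dr. Greco 76/288 = 26.4% → Dr. Greco
Low-risk: Dr. Adams 192/331 = 58.0%, Dr. Greco 14/21 = 66.7% → Dr. Greco
Overall: Dr. Adams 195/346 = 56.4%, Dr. Greco 90/309 = 29.1% → Dr. Adams
Dr. Greco wins each patient risk group but Dr. Adams wins overall — the comparison reverses. Dr. Greco's operations skew toward high-risk, which has a lower base rate.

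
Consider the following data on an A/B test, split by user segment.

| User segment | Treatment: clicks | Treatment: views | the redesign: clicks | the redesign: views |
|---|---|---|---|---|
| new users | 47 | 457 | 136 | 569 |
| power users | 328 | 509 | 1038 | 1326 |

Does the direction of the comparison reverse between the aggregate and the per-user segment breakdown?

No

New users: Treatment 47/457 = 10.3%, the redesign 136/569 = 23.9% → the redesign
Power users: Treatment 328/509 = 64.4%, the redesign 1038/1326 = 78.3% → the redesign
Overall: Treatment 375/966 = 38.8%, the redesign 1174/1895 = 62.0% → the redesign
The redesign wins overall and in every user group — no reversal.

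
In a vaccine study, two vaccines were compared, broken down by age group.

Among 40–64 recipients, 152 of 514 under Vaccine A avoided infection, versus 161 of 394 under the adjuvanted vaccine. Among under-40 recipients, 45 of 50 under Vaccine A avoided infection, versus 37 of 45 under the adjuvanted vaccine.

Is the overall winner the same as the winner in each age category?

40–64: Vaccine A 152/514 = 29.6%, the adjuvanted vaccine 161/394 = 40.9% → the adjuvanted vaccine
Under-40: Vaccine A 45/50 = 90.0%, the adjuvanted vaccine 37/45 = 82.2% → Vaccine A
Overall: Vaccine A 197/564 = 34.9%, the adjuvanted vaccine 198/439 = 45.1% → the adjuvanted vaccine
Neither sweeps: Vaccine A wins 1 of 2 groups, the adjuvanted vaccine wins 1. The adjuvanted vaccine wins overall but not every group — no Simpson reversal.

No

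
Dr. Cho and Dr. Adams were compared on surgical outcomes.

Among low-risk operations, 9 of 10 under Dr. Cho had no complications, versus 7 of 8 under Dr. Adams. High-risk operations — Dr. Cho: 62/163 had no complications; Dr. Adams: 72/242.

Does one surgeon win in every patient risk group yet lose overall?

No

Low-risk: Dr. Cho 9/10 = 90.0%, Dr. Adams 7/8 = 87.5% → Dr. Cho
High-risk: Dr. Cho 62/163 = 38.0%, Dr. Adams 72/242 = 29.8% → Dr. Cho
Overall: Dr. Cho 71/173 = 41.0%, Dr. Adams 79/250 = 31.6% → Dr. Cho
Dr. Cho wins overall and in every patient risk group — no reversal.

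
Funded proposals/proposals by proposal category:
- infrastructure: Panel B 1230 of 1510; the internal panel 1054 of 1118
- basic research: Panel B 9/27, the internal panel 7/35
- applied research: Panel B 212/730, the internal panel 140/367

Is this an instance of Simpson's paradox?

Infrastructure: Panel B 1230/1510 = 81.5%, the internal panel 1054/1118 = 94.3% → the internal panel
Basic research: Panel B 9/27 = 33.3%, the internal panel 7/35 = 20.0% → Panel B
Applied research: Panel B 212/730 = 29.0%, the internal panel 140/367 = 38.1% → the internal panel
Overall: Panel B 1451/2267 = 64.0%, the internal panel 1201/1520 = 79.0% → the internal panel
Neither sweeps: Panel B wins 1 of 3 groups, the internal panel wins 2. The internal panel wins overall but not every group — no Simpson reversal.

No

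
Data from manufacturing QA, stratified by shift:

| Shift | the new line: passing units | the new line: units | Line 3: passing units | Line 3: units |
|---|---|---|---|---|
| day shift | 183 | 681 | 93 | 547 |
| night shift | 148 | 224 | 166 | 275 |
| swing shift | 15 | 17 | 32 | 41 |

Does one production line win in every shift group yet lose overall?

Day shift: the new line 183/681 = 26.9%, Line 3 93/547 = 17.0% → the new line
Night shift: the new line 148/224 = 66.1%, Line 3 166/275 = 60.4% → the new line
Swing shift: the new line 15/17 = 88.2%, Line 3 32/41 = 78.0% → the new line
Overall: the new line 346/922 = 37.5%, Line 3 291/863 = 33.7% → the new line
The new line wins overall and in every shift group — no reversal.

No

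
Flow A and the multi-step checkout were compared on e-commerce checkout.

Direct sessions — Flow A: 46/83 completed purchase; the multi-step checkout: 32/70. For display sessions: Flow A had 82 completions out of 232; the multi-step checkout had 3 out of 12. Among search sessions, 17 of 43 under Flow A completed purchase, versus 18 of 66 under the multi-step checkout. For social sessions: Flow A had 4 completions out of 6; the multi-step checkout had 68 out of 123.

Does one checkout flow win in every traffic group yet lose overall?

Direct: Flow A 46/83 = 55.4%, the multi-step checkout 32/70 = 45.7% → Flow A
Display: Flow A 82/232 = 35.3%, the multi-step checkout 3/12 = 25.0% → Flow A
Search: Flow A 17/43 = 39.5%, the multi-step checkout 18/66 = 27.3% → Flow A
Social: Flow A 4/6 = 66.7%, the multi-step checkout 68/123 = 55.3% → Flow A
Overall: Flow A 149/364 = 40.9%, the multi-step checkout 121/271 = 44.6% → the multi-step checkout
Flow A wins each traffic group but the multi-step checkout wins overall — the comparison reverses. Flow A's sessions skew toward display, which has a lower base rate.

Yes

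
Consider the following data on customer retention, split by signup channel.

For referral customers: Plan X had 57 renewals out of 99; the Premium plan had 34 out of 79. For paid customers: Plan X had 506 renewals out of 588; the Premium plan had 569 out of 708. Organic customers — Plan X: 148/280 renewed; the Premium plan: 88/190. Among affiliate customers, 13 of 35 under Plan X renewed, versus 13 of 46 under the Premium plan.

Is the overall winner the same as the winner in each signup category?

Referral: Plan X 57/99 = 57.6%, the Premium plan 34/79 = 43.0% → Plan X
Paid: Plan X 506/588 = 86.1%, the Premium plan 569/708 = 80.4% → Plan X
Organic: Plan X 148/280 = 52.9%, the Premium plan 88/190 = 46.3% → Plan X
Affiliate: Plan X 13/35 = 37.1%, the Premium plan 13/46 = 28.3% → Plan X
Overall: Plan X 724/1002 = 72.3%, the Premium plan 704/1023 = 68.8% → Plan X
Plan X wins overall and in every signup group — no reversal.

Yes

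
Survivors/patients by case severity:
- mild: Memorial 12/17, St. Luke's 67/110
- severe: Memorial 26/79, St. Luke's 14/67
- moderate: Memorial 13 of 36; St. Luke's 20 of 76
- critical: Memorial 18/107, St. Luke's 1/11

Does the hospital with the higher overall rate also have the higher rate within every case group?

Mild: Memorial 12/17 = 70.6%, St. Luke's 67/110 = 60.9% → Memorial
Severe: Memorial 26/79 = 32.9%, St. Luke's 14/67 = 20.9% → Memorial
Moderate: Memorial 13/36 = 36.1%, St. Luke's 20/76 = 26.3% → Memorial
Critical: Memorial 18/107 = 16.8%, St. Luke's 1/11 = 9.1% → Memorial
Overall: Memorial 69/239 = 28.9%, St. Luke's 102/264 = 38.6% → St. Luke's
Memorial wins each case group but St. Luke's wins overall — the comparison reverses. Memorial's patients skew toward critical, which has a lower base rate.

No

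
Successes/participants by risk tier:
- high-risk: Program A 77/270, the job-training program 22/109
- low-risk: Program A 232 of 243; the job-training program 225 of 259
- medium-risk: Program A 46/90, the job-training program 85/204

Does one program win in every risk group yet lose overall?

No

High-risk: Program A 77/270 = 28.5%, the job-training program 22/109 = 20.2% → Program A
Low-risk: Program A 232/243 = 95.5%, the job-training program 225/259 = 86.9% → Program A
Medium-risk: Program A 46/90 = 51.1%, the job-training program 85/204 = 41.7% → Program A
Overall: Program A 355/603 = 58.9%, the job-training program 332/572 = 58.0% → Program A
Program A wins overall and in every risk group — no reversal.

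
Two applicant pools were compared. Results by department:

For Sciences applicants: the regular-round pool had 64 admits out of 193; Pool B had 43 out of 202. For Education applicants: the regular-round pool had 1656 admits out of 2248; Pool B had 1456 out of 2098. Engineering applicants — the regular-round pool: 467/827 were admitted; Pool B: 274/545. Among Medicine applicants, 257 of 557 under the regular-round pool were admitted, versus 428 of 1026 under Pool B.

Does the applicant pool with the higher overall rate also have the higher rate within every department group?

Sciences: the regular-round pool 64/193 = 33.2%, Pool B 43/202 = 21.3% → the regular-round pool
Education: the regular-round pool 1656/2248 = 73.7%, Pool B 1456/2098 = 69.4% → the regular-round pool
Engineering: the regular-round pool 467/827 = 56.5%, Pool B 274/545 = 50.3% → the regular-round pool
Medicine: the regular-round pool 257/557 = 46.1%, Pool B 428/1026 = 41.7% → the regular-round pool
Overall: the regular-round pool 2444/3825 = 63.9%, Pool B 2201/3871 = 56.9% → the regular-round pool
The regular-round pool wins overall and in every department group — no reversal.

Yes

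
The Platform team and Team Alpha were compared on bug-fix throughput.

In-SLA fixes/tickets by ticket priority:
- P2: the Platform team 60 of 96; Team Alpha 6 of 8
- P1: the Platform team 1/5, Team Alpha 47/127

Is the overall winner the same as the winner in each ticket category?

P2: the Platform team 60/96 = 62.5%, Team Alpha 6/8 = 75.0% → Team Alpha
P1: the Platform team 1/5 = 20.0%, Team Alpha 47/127 = 37.0% → Team Alpha
Overall: the Platform team 61/101 = 60.4%, Team Alpha 53/135 = 39.3% → the Platform team
Team Alpha wins each ticket group but the Platform team wins overall — the comparison reverses. Team Alpha's tickets skew toward P1, which has a lower base rate.

No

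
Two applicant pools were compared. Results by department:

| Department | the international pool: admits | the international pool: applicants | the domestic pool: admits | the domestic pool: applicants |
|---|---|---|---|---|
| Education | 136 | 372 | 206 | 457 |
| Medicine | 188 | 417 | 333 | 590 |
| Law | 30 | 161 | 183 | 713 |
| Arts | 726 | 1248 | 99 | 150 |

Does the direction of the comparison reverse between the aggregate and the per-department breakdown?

Education: the international pool 136/372 = 36.6%, the domestic pool 206/457 = 45.1% → the domestic pool
Medicine: the international pool 188/417 = 45.1%, the domestic pool 333/590 = 56.4% → the domestic pool
Law: the international pool 30/161 = 18.6%, the domestic pool 183/713 = 25.7% → the domestic pool
Arts: the international pool 726/1248 = 58.2%, the domestic pool 99/150 = 66.0% → the domestic pool
Overall: the international pool 1080/2198 = 49.1%, the domestic pool 821/1910 = 43.0% → the international pool
The domestic pool wins each department group but the international pool wins overall — the comparison reverses. The domestic pool's applicants skew toward Law, which has a lower base rate.

Yes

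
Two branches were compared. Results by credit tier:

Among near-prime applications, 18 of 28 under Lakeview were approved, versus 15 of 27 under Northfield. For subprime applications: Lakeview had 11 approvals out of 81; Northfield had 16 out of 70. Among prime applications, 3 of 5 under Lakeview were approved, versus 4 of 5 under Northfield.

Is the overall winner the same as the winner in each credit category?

Near-prime: Lakeview 18/28 = 64.3%, Northfield 15/27 = 55.6% → Lakeview
Subprime: Lakeview 11/81 = 13.6%, Northfield 16/70 = 22.9% → Northfield
Prime: Lakeview 3/5 = 60.0%, Northfield 4/5 = 80.0% → Northfield
Overall: Lakeview 32/114 = 28.1%, Northfield 35/102 = 34.3% → Northfield
Neither sweeps: Lakeview wins 1 of 3 groups, Northfield wins 2. Northfield wins overall but not every group — no Simpson reversal.

No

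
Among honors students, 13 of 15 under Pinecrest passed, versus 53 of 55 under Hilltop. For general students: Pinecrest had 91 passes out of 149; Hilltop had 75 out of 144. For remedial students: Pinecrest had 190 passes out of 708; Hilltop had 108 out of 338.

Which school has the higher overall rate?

Hilltop

Honors: Pinecrest 13/15 = 86.7%, Hilltop 53/55 = 96.4% → Hilltop
General: Pinecrest 91/149 = 61.1%, Hilltop 75/144 = 52.1% → Pinecrest
Remedial: Pinecrest 190/708 = 26.8%, Hilltop 108/338 = 32.0% → Hilltop
Overall: Pinecrest 294/872 = 33.7%, Hilltop 236/537 = 43.9% → Hilltop
(Neither sweeps every student group, but Hilltop has the higher pooled rate.)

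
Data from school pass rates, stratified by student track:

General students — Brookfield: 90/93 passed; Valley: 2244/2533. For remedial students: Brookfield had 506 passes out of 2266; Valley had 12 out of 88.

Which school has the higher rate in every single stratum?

General: Brookfield 90/93 = 96.8%, Valley 2244/2533 = 88.6% → Brookfield
Remedial: Brookfield 506/2266 = 22.3%, Valley 12/88 = 13.6% → Brookfield
Brookfield has the higher rate in both groups.

Brookfield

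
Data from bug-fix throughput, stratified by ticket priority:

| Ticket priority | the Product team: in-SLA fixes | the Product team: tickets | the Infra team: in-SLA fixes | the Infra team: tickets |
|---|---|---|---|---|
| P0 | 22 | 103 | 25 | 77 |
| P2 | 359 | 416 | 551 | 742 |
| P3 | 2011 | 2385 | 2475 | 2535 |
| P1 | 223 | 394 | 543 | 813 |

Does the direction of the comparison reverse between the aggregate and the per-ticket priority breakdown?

No

P0: the Product team 22/103 = 21.4%, the Infra team 25/77 = 32.5% → the Infra team
P2: the Product team 359/416 = 86.3%, the Infra team 551/742 = 74.3% → the Product team
P3: the Product team 2011/2385 = 84.3%, the Infra team 2475/2535 = 97.6% → the Infra team
P1: the Product team 223/394 = 56.6%, the Infra team 543/813 = 66.8% → the Infra team
Overall: the Product team 2615/3298 = 79.3%, the Infra team 3594/4167 = 86.2% → the Infra team
Neither sweeps: the Product team wins 1 of 4 groups, the Infra team wins 3. The Infra team wins overall but not every group — no Simpson reversal.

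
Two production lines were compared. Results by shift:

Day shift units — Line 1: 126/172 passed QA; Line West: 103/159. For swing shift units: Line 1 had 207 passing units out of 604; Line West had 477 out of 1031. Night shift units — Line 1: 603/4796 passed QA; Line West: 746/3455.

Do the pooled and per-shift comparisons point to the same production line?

Day shift: Line 1 126/172 = 73.3%, Line West 103/159 = 64.8% → Line 1
Swing shift: Line 1 207/604 = 34.3%, Line West 477/1031 = 46.3% → Line West
Night shift: Line 1 603/4796 = 12.6%, Line West 746/3455 = 21.6% → Line West
Overall: Line 1 936/5572 = 16.8%, Line West 1326/4645 = 28.5% → Line West
Neither sweeps: Line 1 wins 1 of 3 groups, Line West wins 2. Line West wins overall but not every group — no Simpson reversal.

No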